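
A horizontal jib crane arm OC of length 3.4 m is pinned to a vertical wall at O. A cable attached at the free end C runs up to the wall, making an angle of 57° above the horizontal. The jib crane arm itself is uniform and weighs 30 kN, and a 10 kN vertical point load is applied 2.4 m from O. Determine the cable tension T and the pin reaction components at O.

T = 26.30 kN, O_x = 14.33 kN, O_y = 17.94 kN

ΣM about O: T·sin57°·3.4 − 30·1.7 − 10·2.4 = 0 → T = 75/(3.4·0.838671) = 26.3021 ≈ 26.30 kN.
ΣF_x = 0: O_x − T·cos57° = 0 → O_x = 26.3021 × 0.544639 = 14.33 kN.
ΣF_y = 0: O_y + T·sin57° − 30 − 10 = 0 → O_y = 40 − 26.3021 × 0.838671 = 17.94 kN.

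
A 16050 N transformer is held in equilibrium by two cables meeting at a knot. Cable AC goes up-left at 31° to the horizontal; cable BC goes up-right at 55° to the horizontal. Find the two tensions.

ΣF_x = 0: −T_AC·cos31° + T_BC·cos55° = 0 → T_BC = 1.49443·T_AC.
ΣF_y = 0: T_AC·sin31° + T_BC·sin55° = 16050.
Substitute: T_AC·(0.515038 + 1.49443·0.819152) = 16050 → T_AC = 9228.36 ≈ 9228 N.
Then T_BC = 1.49443 × 9228.36 = 13790 N.

T_AC = 9228 N, T_BC = 13790 N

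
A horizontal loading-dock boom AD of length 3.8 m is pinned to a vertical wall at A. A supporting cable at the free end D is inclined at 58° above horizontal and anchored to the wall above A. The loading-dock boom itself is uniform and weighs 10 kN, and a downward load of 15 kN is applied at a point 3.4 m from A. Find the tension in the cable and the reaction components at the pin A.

T = 21.72 kN, A_x = 11.51 kN, A_y = 6.579 kN

ΣM about A: T·sin58°·3.8 − 10·1.9 − 15·3.4 = 0 → T = 70/(3.8·0.848048) = 21.7217 ≈ 21.72 kN.
ΣF_x = 0: A_x − T·cos58° = 0 → A_x = 21.7217 × 0.529919 = 11.51 kN.
ΣF_y = 0: A_y + T·sin58° − 10 − 15 = 0 → A_y = 25 − 21.7217 × 0.848048 = 6.579 kN.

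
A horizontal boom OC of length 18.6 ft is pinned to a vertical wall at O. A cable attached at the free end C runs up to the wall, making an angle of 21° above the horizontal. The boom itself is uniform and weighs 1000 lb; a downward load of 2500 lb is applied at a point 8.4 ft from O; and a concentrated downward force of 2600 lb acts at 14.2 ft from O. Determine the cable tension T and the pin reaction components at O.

T = 10080 lb, O_x = 9415 lb, O_y = 2486 lb

ΣM about O: T·sin21°·18.6 − 1000·9.3 − 2500·8.4 − 2600·14.2 = 0 → T = 67220/(18.6·0.358368) = 10084.5 ≈ 10080 lb.
ΣF_x = 0: O_x − T·cos21° = 0 → O_x = 10084.5 × 0.93358 = 9415 lb.
ΣF_y = 0: O_y + T·sin21° − 1000 − 2500 − 2600 = 0 → O_y = 6100 − 10084.5 × 0.358368 = 2486 lb.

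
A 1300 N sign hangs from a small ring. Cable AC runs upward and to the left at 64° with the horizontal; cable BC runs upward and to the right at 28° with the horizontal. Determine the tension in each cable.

ΣF_x = 0: −T_AC·cos64° + T_BC·cos28° = 0 → T_BC = 0.496486·T_AC.
ΣF_y = 0: T_AC·sin64° + T_BC·sin28° = 1300.
Substitute: T_AC·(0.898794 + 0.496486·0.469472) = 1300 → T_AC = 1148.53 ≈ 1149 N.
Then T_BC = 0.496486 × 1148.53 = 570.2 N.

T_AC = 1149 N, T_BC = 570.2 N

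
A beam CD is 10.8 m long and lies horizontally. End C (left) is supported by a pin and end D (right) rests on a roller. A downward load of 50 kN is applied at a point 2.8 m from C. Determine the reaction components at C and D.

ΣM about C: D_y·10.8 − 50·2.8 = 0 → D_y = 140/10.8 = 12.963 ≈ 12.96 kN.
ΣF_y = 0: C_y + 12.963 − 50 = 0 → C_y = 37.04 kN.
ΣF_x = 0: no horizontal applied forces, so C_x = 0.

C_x = 0, C_y = 37.04 kN, D_y = 12.96 kN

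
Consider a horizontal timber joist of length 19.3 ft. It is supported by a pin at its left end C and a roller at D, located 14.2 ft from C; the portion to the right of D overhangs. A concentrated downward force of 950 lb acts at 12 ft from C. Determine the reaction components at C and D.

Taking moments about C: D_y·14.2 − 950·12 = 0 → D_y = 11400/14.2 = 802.817 ≈ 802.8 lb.
ΣF_y = 0: C_y + 802.817 − 950 = 0 → C_y = 147.2 lb.
ΣF_x = 0: no horizontal applied forces, so C_x = 0.

C_x = 0, C_y = 147.2 lb, D_y = 802.8 lb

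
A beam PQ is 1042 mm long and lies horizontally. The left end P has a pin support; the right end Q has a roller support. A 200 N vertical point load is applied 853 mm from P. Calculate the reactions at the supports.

P_x = 0, P_y = 36.28 N, Q_y = 163.7 N

Taking moments about P: Q_y·1042 − 200·853 = 0 → Q_y = 170600/1042 = 163.724 ≈ 163.7 N.
ΣF_y = 0: P_y + 163.724 − 200 = 0 → P_y = 36.28 N.
ΣF_x = 0: no horizontal applied forces, so P_x = 0.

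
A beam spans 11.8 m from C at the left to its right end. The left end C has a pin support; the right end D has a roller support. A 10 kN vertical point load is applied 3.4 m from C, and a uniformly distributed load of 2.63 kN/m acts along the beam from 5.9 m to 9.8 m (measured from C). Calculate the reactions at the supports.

Resultant of the distributed load: 2.63 × 3.9 = 10.257 kN at 7.85 m from C.
Taking moments about C: D_y·11.8 − 10·3.4 − (2.63·3.9)·7.85 = 0 → D_y = 114.51745/11.8 = 9.70487 ≈ 9.705 kN.
ΣF_y = 0: C_y + 9.70487 − 10 − 2.63·3.9 = 0 → C_y = 10.55 kN.
ΣF_x = 0: no horizontal applied forces, so C_x = 0.

C_x = 0, C_y = 10.55 kN, D_y = 9.705 kN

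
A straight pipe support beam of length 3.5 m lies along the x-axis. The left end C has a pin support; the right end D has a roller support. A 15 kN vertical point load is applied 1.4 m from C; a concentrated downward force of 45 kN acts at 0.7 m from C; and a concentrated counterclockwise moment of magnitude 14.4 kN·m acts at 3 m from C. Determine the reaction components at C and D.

C_x = 0, C_y = 49.11 kN, D_y = 10.89 kN

Taking moments about C: D_y·3.5 − 15·1.4 − 45·0.7 + 14.4 = 0 → D_y = 38.1/3.5 = 10.8857 ≈ 10.89 kN.
ΣF_y = 0: C_y + 10.8857 − 15 − 45 = 0 → C_y = 49.11 kN.
ΣF_x = 0: no horizontal applied forces, so C_x = 0.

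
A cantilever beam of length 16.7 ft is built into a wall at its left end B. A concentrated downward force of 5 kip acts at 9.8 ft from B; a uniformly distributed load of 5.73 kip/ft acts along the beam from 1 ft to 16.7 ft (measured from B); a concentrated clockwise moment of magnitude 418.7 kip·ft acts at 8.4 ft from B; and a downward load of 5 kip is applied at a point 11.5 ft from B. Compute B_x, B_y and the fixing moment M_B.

Resultant of the distributed load: 5.73 × 15.7 = 89.961 kip at 8.85 ft from B.
ΣF_x = 0: B_x = 0.
ΣF_y = 0: B_y − 5 − 5.73·15.7 − 5 = 0 → B_y = 99.96 kip.
ΣM about B: M_B − 5·9.8 − (5.73·15.7)·8.85 − 418.7 − 5·11.5 = 0 → M_B = 1321 kip·ft.

B_x = 0, B_y = 99.96 kip, M_B = 1321 kip·ft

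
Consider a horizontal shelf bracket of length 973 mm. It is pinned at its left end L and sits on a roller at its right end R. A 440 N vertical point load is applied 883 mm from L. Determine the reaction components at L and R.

ΣM about L: R_y·973 − 440·883 = 0 → R_y = 388520/973 = 399.301 ≈ 399.3 N.
ΣF_y = 0: L_y + 399.301 − 440 = 0 → L_y = 40.70 N.
ΣF_x = 0: no horizontal applied forces, so L_x = 0.

L_x = 0, L_y = 40.70 N, R_y = 399.3 N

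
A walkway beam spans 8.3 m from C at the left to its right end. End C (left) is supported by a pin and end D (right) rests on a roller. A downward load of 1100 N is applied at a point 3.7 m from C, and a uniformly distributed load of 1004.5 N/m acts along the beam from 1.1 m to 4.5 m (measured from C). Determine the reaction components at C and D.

Resultant of the distributed load: 1004.5 × 3.4 = 3415.3 N at 2.8 m from C.
Taking moments about C: D_y·8.3 − 1100·3.7 − (1004.5·3.4)·2.8 = 0 → D_y = 13632.84/8.3 = 1642.51 ≈ 1643 N.
ΣF_y = 0: C_y + 1642.51 − 1100 − 1004.5·3.4 = 0 → C_y = 2873 N.
ΣF_x = 0: no horizontal applied forces, so C_x = 0.

C_x = 0, C_y = 2873 N, D_y = 1643 N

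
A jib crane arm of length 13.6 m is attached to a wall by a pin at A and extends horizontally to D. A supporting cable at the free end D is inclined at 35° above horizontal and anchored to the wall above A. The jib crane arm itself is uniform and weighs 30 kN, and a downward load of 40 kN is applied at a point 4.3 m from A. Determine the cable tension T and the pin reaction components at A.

T = 48.20 kN, A_x = 39.48 kN, A_y = 42.35 kN

ΣM about A: T·sin35°·13.6 − 30·6.8 − 40·4.3 = 0 → T = 376/(13.6·0.573576) = 48.2012 ≈ 48.20 kN.
ΣF_x = 0: A_x − T·cos35° = 0 → A_x = 48.2012 × 0.819152 = 39.48 kN.
ΣF_y = 0: A_y + T·sin35° − 30 − 40 = 0 → A_y = 70 − 48.2012 × 0.573576 = 42.35 kN.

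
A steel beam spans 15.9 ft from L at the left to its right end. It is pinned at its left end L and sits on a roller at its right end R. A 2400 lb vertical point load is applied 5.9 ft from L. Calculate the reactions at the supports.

L_x = 0, L_y = 1509 lb, R_y = 890.6 lb

ΣM about L: R_y·15.9 − 2400·5.9 = 0 → R_y = 14160/15.9 = 890.566 ≈ 890.6 lb.
ΣF_y = 0: L_y + 890.566 − 2400 = 0 → L_y = 1509 lb.
ΣF_x = 0: no horizontal applied forces, so L_x = 0.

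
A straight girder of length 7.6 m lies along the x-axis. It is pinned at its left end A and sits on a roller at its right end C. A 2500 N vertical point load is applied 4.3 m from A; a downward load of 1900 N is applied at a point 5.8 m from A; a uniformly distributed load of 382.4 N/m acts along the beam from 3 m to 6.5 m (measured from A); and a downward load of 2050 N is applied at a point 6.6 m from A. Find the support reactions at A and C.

Resultant of the distributed load: 382.4 × 3.5 = 1338.4 N at 4.75 m from A.
Taking moments about A: C_y·7.6 − 2500·4.3 − 1900·5.8 − (382.4·3.5)·4.75 − 2050·6.6 = 0 → C_y = 41657.4/7.6 = 5481.24 ≈ 5481 N.
ΣF_y = 0: A_y + 5481.24 − 2500 − 1900 − 382.4·3.5 − 2050 = 0 → A_y = 2307 N.
ΣF_x = 0: no horizontal applied forces, so A_x = 0.

A_x = 0, A_y = 2307 N, C_y = 5481 N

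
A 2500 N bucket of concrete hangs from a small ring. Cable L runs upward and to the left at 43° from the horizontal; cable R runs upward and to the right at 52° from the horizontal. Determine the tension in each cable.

T_L = 1545 N, T_R = 1835 N

ΣF_x = 0: −T_L·cos43° + T_R·cos52° = 0 → T_R = 1.18792·T_L.
ΣF_y = 0: T_L·sin43° + T_R·sin52° = 2500.
Substitute: T_L·(0.681998 + 1.18792·0.788011) = 2500 → T_L = 1545.03 ≈ 1545 N.
Then T_R = 1.18792 × 1545.03 = 1835 N.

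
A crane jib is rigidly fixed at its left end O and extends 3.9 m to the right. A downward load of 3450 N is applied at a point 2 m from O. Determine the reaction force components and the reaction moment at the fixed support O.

ΣF_x = 0: O_x = 0.
ΣF_y = 0: O_y − 3450 = 0 → O_y = 3450 N.
ΣM about O: M_O − 3450·2 = 0 → M_O = 6900 N·m.

O_x = 0, O_y = 3450 N, M_O = 6900 N·m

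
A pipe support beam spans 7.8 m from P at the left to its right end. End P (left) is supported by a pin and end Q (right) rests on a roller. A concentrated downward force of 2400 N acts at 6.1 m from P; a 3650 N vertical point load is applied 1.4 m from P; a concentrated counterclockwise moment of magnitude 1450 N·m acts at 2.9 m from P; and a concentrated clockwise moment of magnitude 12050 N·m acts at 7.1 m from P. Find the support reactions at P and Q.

P_x = 0, P_y = 2159 N, Q_y = 3891 N

Taking moments about P: Q_y·7.8 − 2400·6.1 − 3650·1.4 + 1450 − 12050 = 0 → Q_y = 30350/7.8 = 3891.03 ≈ 3891 N.
ΣF_y = 0: P_y + 3891.03 − 2400 − 3650 = 0 → P_y = 2159 N.
ΣF_x = 0: no horizontal applied forces, so P_x = 0.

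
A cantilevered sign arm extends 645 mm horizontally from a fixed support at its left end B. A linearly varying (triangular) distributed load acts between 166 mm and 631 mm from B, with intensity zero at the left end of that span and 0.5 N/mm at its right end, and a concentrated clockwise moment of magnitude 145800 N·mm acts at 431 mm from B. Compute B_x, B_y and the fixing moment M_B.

B_x = 0, B_y = 116.2 N, M_B = 201100 N·mm

Resultant of the triangular load: ½ × 0.5 × 465 = 116.25 N, acting at 476 mm from B (one-third of the span from the peak).
ΣF_x = 0: B_x = 0.
ΣF_y = 0: B_y − ½·0.5·465 = 0 → B_y = 116.2 N.
ΣM about B: M_B − (½·0.5·465)·476 − 145800 = 0 → M_B = 201100 N·mm.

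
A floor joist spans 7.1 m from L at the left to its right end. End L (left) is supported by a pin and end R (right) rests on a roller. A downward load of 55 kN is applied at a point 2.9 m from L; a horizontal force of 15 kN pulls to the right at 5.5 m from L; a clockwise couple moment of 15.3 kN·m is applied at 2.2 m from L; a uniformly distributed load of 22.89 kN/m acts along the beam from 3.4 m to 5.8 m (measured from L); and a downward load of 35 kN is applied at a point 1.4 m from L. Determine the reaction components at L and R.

L_x = -15.00 kN, L_y = 77.82 kN, R_y = 67.11 kN

Resultant of the distributed load: 22.89 × 2.4 = 54.936 kN at 4.6 m from L.
Moments about L: R_y·7.1 − 55·2.9 − 15.3 − (22.89·2.4)·4.6 − 35·1.4 = 0 → R_y = 476.5056/7.1 = 67.1135 ≈ 67.11 kN.
ΣF_y = 0: L_y + 67.1135 − 55 − 22.89·2.4 − 35 = 0 → L_y = 77.82 kN.
ΣF_x = 0: L_x + 15 = 0 → L_x = -15.00 kN.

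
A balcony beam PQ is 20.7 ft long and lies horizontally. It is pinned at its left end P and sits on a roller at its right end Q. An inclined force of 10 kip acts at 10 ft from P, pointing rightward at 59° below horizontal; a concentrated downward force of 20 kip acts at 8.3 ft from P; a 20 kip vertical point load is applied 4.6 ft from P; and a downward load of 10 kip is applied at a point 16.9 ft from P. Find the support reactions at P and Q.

Taking moments about P: Q_y·20.7 − 10·sin59°·10 − 20·8.3 − 20·4.6 − 10·16.9 = 0 → Q_y = 512.717/20.7 = 24.7689 ≈ 24.77 kip.
ΣF_y = 0: P_y + 24.7689 − 10·sin59° − 20 − 20 − 10 = 0 → P_y = 33.80 kip.
ΣF_x = 0: P_x + 10·cos59° = 0 → P_x = -5.150 kip.

P_x = -5.150 kip, P_y = 33.80 kip, Q_y = 24.77 kip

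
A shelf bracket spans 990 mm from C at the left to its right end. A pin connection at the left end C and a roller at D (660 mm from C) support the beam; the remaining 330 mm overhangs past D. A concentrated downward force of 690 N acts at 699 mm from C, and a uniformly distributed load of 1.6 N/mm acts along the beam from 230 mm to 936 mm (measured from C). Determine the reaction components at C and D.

Resultant of the distributed load: 1.6 × 706 = 1129.6 N at 583 mm from C.
Moments about C: D_y·660 − 690·699 − (1.6·706)·583 = 0 → D_y = 1140866.8/660 = 1728.59 ≈ 1729 N.
ΣF_y = 0: C_y + 1728.59 − 690 − 1.6·706 = 0 → C_y = 91.01 N.
ΣF_x = 0: no horizontal applied forces, so C_x = 0.

C_x = 0, C_y = 91.01 N, D_y = 1729 N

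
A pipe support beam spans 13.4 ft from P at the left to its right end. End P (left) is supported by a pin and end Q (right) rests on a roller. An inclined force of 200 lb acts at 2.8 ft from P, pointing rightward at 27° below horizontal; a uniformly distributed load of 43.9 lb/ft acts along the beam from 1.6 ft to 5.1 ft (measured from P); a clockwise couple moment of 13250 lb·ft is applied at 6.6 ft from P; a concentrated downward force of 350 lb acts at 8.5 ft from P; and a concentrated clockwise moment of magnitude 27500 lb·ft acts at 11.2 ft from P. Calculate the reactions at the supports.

P_x = -178.2 lb, P_y = -2726 lb, Q_y = 3320 lb

Resultant of the distributed load: 43.9 × 3.5 = 153.65 lb at 3.35 ft from P.
Taking moments about P: Q_y·13.4 − 200·sin27°·2.8 − (43.9·3.5)·3.35 − 13250 − 350·8.5 − 27500 = 0 → Q_y = 44494/13.4 = 3320.45 ≈ 3320 lb.
ΣF_y = 0: P_y + 3320.45 − 200·sin27° − 43.9·3.5 − 350 = 0 → P_y = -2726 lb.
ΣF_x = 0: P_x + 200·cos27° = 0 → P_x = -178.2 lb.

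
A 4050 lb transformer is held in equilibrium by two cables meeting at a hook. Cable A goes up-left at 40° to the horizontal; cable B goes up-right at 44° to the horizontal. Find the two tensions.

T_A = 2929 lb, T_B = 3120 lb

ΣF_x = 0: −T_A·cos40° + T_B·cos44° = 0 → T_B = 1.06493·T_A.
ΣF_y = 0: T_A·sin40° + T_B·sin44° = 4050.
Substitute: T_A·(0.642788 + 1.06493·0.694658) = 4050 → T_A = 2929.37 ≈ 2929 lb.
Then T_B = 1.06493 × 2929.37 = 3120 lb.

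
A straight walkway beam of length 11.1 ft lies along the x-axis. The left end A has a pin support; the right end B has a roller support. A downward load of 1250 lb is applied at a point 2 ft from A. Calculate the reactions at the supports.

ΣM about A: B_y·11.1 − 1250·2 = 0 → B_y = 2500/11.1 = 225.225 ≈ 225.2 lb.
ΣF_y = 0: A_y + 225.225 − 1250 = 0 → A_y = 1025 lb.
ΣF_x = 0: no horizontal applied forces, so A_x = 0.

A_x = 0, A_y = 1025 lb, B_y = 225.2 lb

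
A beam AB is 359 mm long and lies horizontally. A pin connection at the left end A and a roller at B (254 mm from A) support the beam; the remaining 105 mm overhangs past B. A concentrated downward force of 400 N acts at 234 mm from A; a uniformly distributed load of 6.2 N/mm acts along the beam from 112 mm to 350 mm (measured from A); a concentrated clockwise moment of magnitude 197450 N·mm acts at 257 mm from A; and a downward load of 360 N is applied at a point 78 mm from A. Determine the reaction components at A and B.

Resultant of the distributed load: 6.2 × 238 = 1475.6 N at 231 mm from A.
Taking moments about A: B_y·254 − 400·234 − (6.2·238)·231 − 197450 − 360·78 = 0 → B_y = 659993.6/254 = 2598.4 ≈ 2598 N.
ΣF_y = 0: A_y + 2598.4 − 400 − 6.2·238 − 360 = 0 → A_y = -362.8 N.
ΣF_x = 0: no horizontal applied forces, so A_x = 0.

A_x = 0, A_y = -362.8 N, B_y = 2598 N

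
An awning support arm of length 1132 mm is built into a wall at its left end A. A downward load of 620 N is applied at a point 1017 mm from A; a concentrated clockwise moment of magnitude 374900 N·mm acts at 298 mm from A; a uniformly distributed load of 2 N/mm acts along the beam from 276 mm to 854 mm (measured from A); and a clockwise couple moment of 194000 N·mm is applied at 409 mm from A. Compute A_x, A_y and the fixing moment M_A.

Resultant of the distributed load: 2 × 578 = 1156 N at 565 mm from A.
ΣF_x = 0: A_x = 0.
ΣF_y = 0: A_y − 620 − 2·578 = 0 → A_y = 1776 N.
ΣM about A: M_A − 620·1017 − 374900 − (2·578)·565 − 194000 = 0 → M_A = 1853000 N·mm.

A_x = 0, A_y = 1776 N, M_A = 1853000 N·mm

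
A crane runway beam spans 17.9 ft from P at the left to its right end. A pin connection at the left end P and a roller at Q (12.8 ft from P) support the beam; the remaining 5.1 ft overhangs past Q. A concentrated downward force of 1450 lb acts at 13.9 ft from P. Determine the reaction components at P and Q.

Taking moments about P: Q_y·12.8 − 1450·13.9 = 0 → Q_y = 20155/12.8 = 1574.61 ≈ 1575 lb.
ΣF_y = 0: P_y + 1574.61 − 1450 = 0 → P_y = -124.6 lb.
ΣF_x = 0: no horizontal applied forces, so P_x = 0.

P_x = 0, P_y = -124.6 lb, Q_y = 1575 lb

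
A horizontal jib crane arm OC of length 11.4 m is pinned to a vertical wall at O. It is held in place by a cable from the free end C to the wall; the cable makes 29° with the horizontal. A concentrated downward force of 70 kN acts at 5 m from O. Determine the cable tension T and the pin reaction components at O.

T = 63.33 kN, O_x = 55.39 kN, O_y = 39.30 kN

ΣM about O: T·sin29°·11.4 − 70·5 = 0 → T = 350/(11.4·0.48481) = 63.3274 ≈ 63.33 kN.
ΣF_x = 0: O_x − T·cos29° = 0 → O_x = 63.3274 × 0.87462 = 55.39 kN.
ΣF_y = 0: O_y + T·sin29° − 70 = 0 → O_y = 70 − 63.3274 × 0.48481 = 39.30 kN.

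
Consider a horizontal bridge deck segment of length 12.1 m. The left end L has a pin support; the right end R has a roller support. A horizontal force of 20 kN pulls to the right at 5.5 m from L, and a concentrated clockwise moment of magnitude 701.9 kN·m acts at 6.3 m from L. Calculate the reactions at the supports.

L_x = -20.00 kN, L_y = -58.01 kN, R_y = 58.01 kN

ΣM about L: R_y·12.1 − 701.9 = 0 → R_y = 701.9/12.1 = 58.0083 ≈ 58.01 kN.
ΣF_y = 0: L_y + 58.0083  = 0 → L_y = -58.01 kN.
ΣF_x = 0: L_x + 20 = 0 → L_x = -20.00 kN.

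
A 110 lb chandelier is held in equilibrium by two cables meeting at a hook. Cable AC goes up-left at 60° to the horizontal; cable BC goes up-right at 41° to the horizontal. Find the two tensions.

ΣF_x = 0: −T_AC·cos60° + T_BC·cos41° = 0 → T_BC = 0.662506·T_AC.
ΣF_y = 0: T_AC·sin60° + T_BC·sin41° = 110.
Substitute: T_AC·(0.866025 + 0.662506·0.656059) = 110 → T_AC = 84.5719 ≈ 84.57 lb.
Then T_BC = 0.662506 × 84.5719 = 56.03 lb.

T_AC = 84.57 lb, T_BC = 56.03 lb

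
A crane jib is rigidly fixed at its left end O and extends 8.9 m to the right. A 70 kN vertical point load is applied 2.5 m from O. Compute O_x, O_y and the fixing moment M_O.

ΣF_x = 0: O_x = 0.
ΣF_y = 0: O_y − 70 = 0 → O_y = 70.00 kN.
ΣM about O: M_O − 70·2.5 = 0 → M_O = 175.0 kN·m.

O_x = 0, O_y = 70.00 kN, M_O = 175.0 kN·m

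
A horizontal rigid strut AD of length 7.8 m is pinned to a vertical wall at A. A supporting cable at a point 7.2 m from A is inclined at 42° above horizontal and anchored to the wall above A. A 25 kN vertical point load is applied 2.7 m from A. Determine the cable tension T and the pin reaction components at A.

ΣM about A: T·sin42°·7.2 − 25·2.7 = 0 → T = 67.5/(7.2·0.669131) = 14.0107 ≈ 14.01 kN.
ΣF_x = 0: A_x − T·cos42° = 0 → A_x = 14.0107 × 0.743145 = 10.41 kN.
ΣF_y = 0: A_y + T·sin42° − 25 = 0 → A_y = 25 − 14.0107 × 0.669131 = 15.63 kN.

T = 14.01 kN, A_x = 10.41 kN, A_y = 15.63 kN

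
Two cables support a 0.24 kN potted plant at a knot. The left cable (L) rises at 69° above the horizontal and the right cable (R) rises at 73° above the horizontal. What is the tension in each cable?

T_L = 0.1140 kN, T_R = 0.1397 kN

ΣF_x = 0: −T_L·cos69° + T_R·cos73° = 0 → T_R = 1.22573·T_L.
ΣF_y = 0: T_L·sin69° + T_R·sin73° = 0.24.
Substitute: T_L·(0.93358 + 1.22573·0.956305) = 0.24 → T_L = 0.113974 ≈ 0.1140 kN.
Then T_R = 1.22573 × 0.113974 = 0.1397 kN.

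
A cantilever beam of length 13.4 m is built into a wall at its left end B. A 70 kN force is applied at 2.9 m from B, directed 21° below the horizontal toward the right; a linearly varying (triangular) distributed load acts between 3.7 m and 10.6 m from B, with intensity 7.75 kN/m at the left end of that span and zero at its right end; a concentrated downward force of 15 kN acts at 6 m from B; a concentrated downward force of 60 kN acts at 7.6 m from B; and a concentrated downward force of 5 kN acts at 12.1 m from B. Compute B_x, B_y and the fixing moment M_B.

Resultant of the triangular load: ½ × 7.75 × 6.9 = 26.7375 kN, acting at 6 m from B (one-third of the span from the peak).
ΣF_x = 0: B_x + 70·cos21° = 0 → B_x = -65.35 kN.
ΣF_y = 0: B_y − 70·sin21° − ½·7.75·6.9 − 15 − 60 − 5 = 0 → B_y = 131.8 kN.
ΣM about B: M_B − 70·sin21°·2.9 − (½·7.75·6.9)·6 − 15·6 − 60·7.6 − 5·12.1 = 0 → M_B = 839.7 kN·m.

B_x = -65.35 kN, B_y = 131.8 kN, M_B = 839.7 kN·m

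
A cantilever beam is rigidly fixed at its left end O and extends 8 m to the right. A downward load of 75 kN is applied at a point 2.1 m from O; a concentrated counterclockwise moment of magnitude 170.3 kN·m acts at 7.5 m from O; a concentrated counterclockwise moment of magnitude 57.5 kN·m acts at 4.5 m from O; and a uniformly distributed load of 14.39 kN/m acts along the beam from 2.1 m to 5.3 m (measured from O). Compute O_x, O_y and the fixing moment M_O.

Resultant of the distributed load: 14.39 × 3.2 = 46.048 kN at 3.7 m from O.
ΣF_x = 0: O_x = 0.
ΣF_y = 0: O_y − 75 − 14.39·3.2 = 0 → O_y = 121.0 kN.
ΣM about O: M_O − 75·2.1 + 170.3 + 57.5 − (14.39·3.2)·3.7 = 0 → M_O = 100.1 kN·m.

O_x = 0, O_y = 121.0 kN, M_O = 100.1 kN·m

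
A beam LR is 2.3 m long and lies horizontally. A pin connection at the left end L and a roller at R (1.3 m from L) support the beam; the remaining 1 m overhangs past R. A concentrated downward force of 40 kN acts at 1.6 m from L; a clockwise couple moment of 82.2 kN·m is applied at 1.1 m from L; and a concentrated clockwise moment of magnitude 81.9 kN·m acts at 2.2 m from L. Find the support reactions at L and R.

L_x = 0, L_y = -135.5 kN, R_y = 175.5 kN

Taking moments about L: R_y·1.3 − 40·1.6 − 82.2 − 81.9 = 0 → R_y = 228.1/1.3 = 175.462 ≈ 175.5 kN.
ΣF_y = 0: L_y + 175.462 − 40 = 0 → L_y = -135.5 kN.
ΣF_x = 0: no horizontal applied forces, so L_x = 0.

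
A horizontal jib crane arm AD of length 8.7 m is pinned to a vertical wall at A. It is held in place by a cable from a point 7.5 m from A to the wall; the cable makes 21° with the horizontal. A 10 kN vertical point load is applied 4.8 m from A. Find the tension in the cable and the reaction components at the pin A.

T = 17.86 kN, A_x = 16.67 kN, A_y = 3.600 kN

ΣM about A: T·sin21°·7.5 − 10·4.8 = 0 → T = 48/(7.5·0.358368) = 17.8587 ≈ 17.86 kN.
ΣF_x = 0: A_x − T·cos21° = 0 → A_x = 17.8587 × 0.93358 = 16.67 kN.
ΣF_y = 0: A_y + T·sin21° − 10 = 0 → A_y = 10 − 17.8587 × 0.358368 = 3.600 kN.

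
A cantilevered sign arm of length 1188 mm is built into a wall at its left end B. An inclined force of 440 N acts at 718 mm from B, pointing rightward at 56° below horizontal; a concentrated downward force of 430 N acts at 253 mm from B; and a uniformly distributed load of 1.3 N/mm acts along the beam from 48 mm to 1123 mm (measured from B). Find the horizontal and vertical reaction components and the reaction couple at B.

B_x = -246.0 N, B_y = 2192 N, M_B = 1189000 N·mm

Resultant of the distributed load: 1.3 × 1075 = 1397.5 N at 585.5 mm from B.
ΣF_x = 0: B_x + 440·cos56° = 0 → B_x = -246.0 N.
ΣF_y = 0: B_y − 440·sin56° − 430 − 1.3·1075 = 0 → B_y = 2192 N.
ΣM about B: M_B − 440·sin56°·718 − 430·253 − (1.3·1075)·585.5 = 0 → M_B = 1189000 N·mm.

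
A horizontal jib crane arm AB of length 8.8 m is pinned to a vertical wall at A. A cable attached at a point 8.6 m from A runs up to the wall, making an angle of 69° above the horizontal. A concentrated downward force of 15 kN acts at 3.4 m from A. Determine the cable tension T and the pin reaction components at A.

T = 6.352 kN, A_x = 2.276 kN, A_y = 9.070 kN

ΣM about A: T·sin69°·8.6 − 15·3.4 = 0 → T = 51/(8.6·0.93358) = 6.35214 ≈ 6.352 kN.
ΣF_x = 0: A_x − T·cos69° = 0 → A_x = 6.35214 × 0.358368 = 2.276 kN.
ΣF_y = 0: A_y + T·sin69° − 15 = 0 → A_y = 15 − 6.35214 × 0.93358 = 9.070 kN.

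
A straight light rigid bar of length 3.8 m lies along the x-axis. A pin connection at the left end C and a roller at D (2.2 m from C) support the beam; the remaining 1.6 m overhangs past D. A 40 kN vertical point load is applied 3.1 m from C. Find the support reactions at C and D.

C_x = 0, C_y = -16.36 kN, D_y = 56.36 kN

ΣM about C: D_y·2.2 − 40·3.1 = 0 → D_y = 124/2.2 = 56.3636 ≈ 56.36 kN.
ΣF_y = 0: C_y + 56.3636 − 40 = 0 → C_y = -16.36 kN.
ΣF_x = 0: no horizontal applied forces, so C_x = 0.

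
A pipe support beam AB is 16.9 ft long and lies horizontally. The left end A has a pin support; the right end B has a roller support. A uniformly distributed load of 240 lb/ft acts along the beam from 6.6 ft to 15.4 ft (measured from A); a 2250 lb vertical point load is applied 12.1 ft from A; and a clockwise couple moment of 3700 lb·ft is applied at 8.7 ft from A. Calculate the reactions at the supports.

A_x = 0, A_y = 1157 lb, B_y = 3205 lb

Resultant of the distributed load: 240 × 8.8 = 2112 lb at 11 ft from A.
Moments about A: B_y·16.9 − (240·8.8)·11 − 2250·12.1 − 3700 = 0 → B_y = 54157/16.9 = 3204.56 ≈ 3205 lb.
ΣF_y = 0: A_y + 3204.56 − 240·8.8 − 2250 = 0 → A_y = 1157 lb.
ΣF_x = 0: no horizontal applied forces, so A_x = 0.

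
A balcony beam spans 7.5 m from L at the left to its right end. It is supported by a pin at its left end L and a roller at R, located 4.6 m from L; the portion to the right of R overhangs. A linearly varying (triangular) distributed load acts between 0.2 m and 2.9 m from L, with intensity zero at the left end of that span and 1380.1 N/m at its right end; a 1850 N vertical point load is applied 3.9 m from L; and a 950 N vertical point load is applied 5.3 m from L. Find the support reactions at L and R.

L_x = 0, L_y = 1190 N, R_y = 3473 N

Resultant of the triangular load: ½ × 1380.1 × 2.7 = 1863.135 N, acting at 2 m from L (one-third of the span from the peak).
ΣM about L: R_y·4.6 − (½·1380.1·2.7)·2 − 1850·3.9 − 950·5.3 = 0 → R_y = 15976.27/4.6 = 3473.1 ≈ 3473 N.
ΣF_y = 0: L_y + 3473.1 − ½·1380.1·2.7 − 1850 − 950 = 0 → L_y = 1190 N.
ΣF_x = 0: no horizontal applied forces, so L_x = 0.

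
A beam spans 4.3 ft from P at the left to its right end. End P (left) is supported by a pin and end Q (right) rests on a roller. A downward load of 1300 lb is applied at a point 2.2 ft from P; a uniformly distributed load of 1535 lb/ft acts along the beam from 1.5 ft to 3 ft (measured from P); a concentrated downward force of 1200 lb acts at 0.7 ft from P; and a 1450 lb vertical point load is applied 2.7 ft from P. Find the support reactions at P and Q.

P_x = 0, P_y = 3277 lb, Q_y = 2976 lb

Resultant of the distributed load: 1535 × 1.5 = 2302.5 lb at 2.25 ft from P.
Moments about P: Q_y·4.3 − 1300·2.2 − (1535·1.5)·2.25 − 1200·0.7 − 1450·2.7 = 0 → Q_y = 12795.625/4.3 = 2975.73 ≈ 2976 lb.
ΣF_y = 0: P_y + 2975.73 − 1300 − 1535·1.5 − 1200 − 1450 = 0 → P_y = 3277 lb.
ΣF_x = 0: no horizontal applied forces, so P_x = 0.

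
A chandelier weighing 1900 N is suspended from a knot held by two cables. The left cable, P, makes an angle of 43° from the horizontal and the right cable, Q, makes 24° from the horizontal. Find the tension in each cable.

T_P = 1886 N, T_Q = 1510 N

ΣF_x = 0: −T_P·cos43° + T_Q·cos24° = 0 → T_Q = 0.800566·T_P.
ΣF_y = 0: T_P·sin43° + T_Q·sin24° = 1900.
Substitute: T_P·(0.681998 + 0.800566·0.406737) = 1900 → T_P = 1885.64 ≈ 1886 N.
Then T_Q = 0.800566 × 1885.64 = 1510 N.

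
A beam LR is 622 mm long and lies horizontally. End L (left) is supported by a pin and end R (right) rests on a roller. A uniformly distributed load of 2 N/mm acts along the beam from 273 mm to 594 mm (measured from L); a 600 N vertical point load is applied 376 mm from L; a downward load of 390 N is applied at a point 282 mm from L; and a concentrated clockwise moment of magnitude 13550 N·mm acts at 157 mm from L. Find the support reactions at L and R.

Resultant of the distributed load: 2 × 321 = 642 N at 433.5 mm from L.
ΣM about L: R_y·622 − (2·321)·433.5 − 600·376 − 390·282 − 13550 = 0 → R_y = 627437/622 = 1008.74 ≈ 1009 N.
ΣF_y = 0: L_y + 1008.74 − 2·321 − 600 − 390 = 0 → L_y = 623.3 N.
ΣF_x = 0: no horizontal applied forces, so L_x = 0.

L_x = 0, L_y = 623.3 N, R_y = 1009 N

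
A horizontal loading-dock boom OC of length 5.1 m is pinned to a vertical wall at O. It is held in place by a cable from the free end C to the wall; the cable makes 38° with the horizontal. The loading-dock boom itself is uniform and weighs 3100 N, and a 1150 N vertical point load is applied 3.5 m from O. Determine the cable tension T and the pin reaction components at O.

ΣM about O: T·sin38°·5.1 − 3100·2.55 − 1150·3.5 = 0 → T = 11930/(5.1·0.615661) = 3799.52 ≈ 3800 N.
ΣF_x = 0: O_x − T·cos38° = 0 → O_x = 3799.52 × 0.788011 = 2994 N.
ΣF_y = 0: O_y + T·sin38° − 3100 − 1150 = 0 → O_y = 4250 − 3799.52 × 0.615661 = 1911 N.

T = 3800 N, O_x = 2994 N, O_y = 1911 N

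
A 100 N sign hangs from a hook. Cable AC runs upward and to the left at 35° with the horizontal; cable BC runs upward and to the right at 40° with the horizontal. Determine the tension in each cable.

ΣF_x = 0: −T_AC·cos35° + T_BC·cos40° = 0 → T_BC = 1.06933·T_AC.
ΣF_y = 0: T_AC·sin35° + T_BC·sin40° = 100.
Substitute: T_AC·(0.573576 + 1.06933·0.642788) = 100 → T_AC = 79.3066 ≈ 79.31 N.
Then T_BC = 1.06933 × 79.3066 = 84.80 N.

T_AC = 79.31 N, T_BC = 84.80 N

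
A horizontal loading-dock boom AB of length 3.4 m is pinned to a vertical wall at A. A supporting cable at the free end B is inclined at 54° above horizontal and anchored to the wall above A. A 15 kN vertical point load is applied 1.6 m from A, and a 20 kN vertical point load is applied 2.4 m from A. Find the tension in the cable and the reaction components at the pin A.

T = 26.18 kN, A_x = 15.39 kN, A_y = 13.82 kN

ΣM about A: T·sin54°·3.4 − 15·1.6 − 20·2.4 = 0 → T = 72/(3.4·0.809017) = 26.1756 ≈ 26.18 kN.
ΣF_x = 0: A_x − T·cos54° = 0 → A_x = 26.1756 × 0.587785 = 15.39 kN.
ΣF_y = 0: A_y + T·sin54° − 15 − 20 = 0 → A_y = 35 − 26.1756 × 0.809017 = 13.82 kN.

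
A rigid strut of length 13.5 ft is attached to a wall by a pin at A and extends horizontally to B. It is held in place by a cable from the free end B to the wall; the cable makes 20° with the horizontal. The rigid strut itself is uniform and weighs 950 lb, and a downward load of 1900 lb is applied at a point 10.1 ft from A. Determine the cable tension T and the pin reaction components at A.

T = 5545 lb, A_x = 5211 lb, A_y = 953.5 lb

ΣM about A: T·sin20°·13.5 − 950·6.75 − 1900·10.1 = 0 → T = 25602.5/(13.5·0.34202) = 5544.94 ≈ 5545 lb.
ΣF_x = 0: A_x − T·cos20° = 0 → A_x = 5544.94 × 0.939693 = 5211 lb.
ΣF_y = 0: A_y + T·sin20° − 950 − 1900 = 0 → A_y = 2850 − 5544.94 × 0.34202 = 953.5 lb.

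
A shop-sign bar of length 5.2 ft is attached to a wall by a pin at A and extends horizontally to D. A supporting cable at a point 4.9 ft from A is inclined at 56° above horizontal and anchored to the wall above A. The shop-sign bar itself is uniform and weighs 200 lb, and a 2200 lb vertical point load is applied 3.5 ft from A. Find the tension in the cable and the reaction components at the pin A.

T = 2023 lb, A_x = 1132 lb, A_y = 722.4 lb

ΣM about A: T·sin56°·4.9 − 200·2.6 − 2200·3.5 = 0 → T = 8220/(4.9·0.829038) = 2023.49 ≈ 2023 lb.
ΣF_x = 0: A_x − T·cos56° = 0 → A_x = 2023.49 × 0.559193 = 1132 lb.
ΣF_y = 0: A_y + T·sin56° − 200 − 2200 = 0 → A_y = 2400 − 2023.49 × 0.829038 = 722.4 lb.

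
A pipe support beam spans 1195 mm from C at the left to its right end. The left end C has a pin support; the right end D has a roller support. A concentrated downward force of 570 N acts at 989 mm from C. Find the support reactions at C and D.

C_x = 0, C_y = 98.26 N, D_y = 471.7 N

Taking moments about C: D_y·1195 − 570·989 = 0 → D_y = 563730/1195 = 471.741 ≈ 471.7 N.
ΣF_y = 0: C_y + 471.741 − 570 = 0 → C_y = 98.26 N.
ΣF_x = 0: no horizontal applied forces, so C_x = 0.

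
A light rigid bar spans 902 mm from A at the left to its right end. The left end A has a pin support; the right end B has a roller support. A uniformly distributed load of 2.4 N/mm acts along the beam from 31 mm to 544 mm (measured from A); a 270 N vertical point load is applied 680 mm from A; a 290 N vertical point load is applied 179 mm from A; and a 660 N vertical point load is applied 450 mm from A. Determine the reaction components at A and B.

Resultant of the distributed load: 2.4 × 513 = 1231.2 N at 287.5 mm from A.
ΣM about A: B_y·902 − (2.4·513)·287.5 − 270·680 − 290·179 − 660·450 = 0 → B_y = 886480/902 = 982.794 ≈ 982.8 N.
ΣF_y = 0: A_y + 982.794 − 2.4·513 − 270 − 290 − 660 = 0 → A_y = 1468 N.
ΣF_x = 0: no horizontal applied forces, so A_x = 0.

A_x = 0, A_y = 1468 N, B_y = 982.8 N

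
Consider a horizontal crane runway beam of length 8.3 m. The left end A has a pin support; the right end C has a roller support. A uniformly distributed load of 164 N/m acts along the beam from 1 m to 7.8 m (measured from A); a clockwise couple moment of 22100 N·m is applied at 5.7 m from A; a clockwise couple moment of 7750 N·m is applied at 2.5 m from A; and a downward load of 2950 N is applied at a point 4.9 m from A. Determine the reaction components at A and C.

Resultant of the distributed load: 164 × 6.8 = 1115.2 N at 4.4 m from A.
Taking moments about A: C_y·8.3 − (164·6.8)·4.4 − 22100 − 7750 − 2950·4.9 = 0 → C_y = 49211.88/8.3 = 5929.14 ≈ 5929 N.
ΣF_y = 0: A_y + 5929.14 − 164·6.8 − 2950 = 0 → A_y = -1864 N.
ΣF_x = 0: no horizontal applied forces, so A_x = 0.

A_x = 0, A_y = -1864 N, C_y = 5929 N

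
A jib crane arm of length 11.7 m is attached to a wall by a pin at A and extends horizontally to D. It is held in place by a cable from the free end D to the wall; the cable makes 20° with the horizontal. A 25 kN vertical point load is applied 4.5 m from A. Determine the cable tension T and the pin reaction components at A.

T = 28.11 kN, A_x = 26.42 kN, A_y = 15.38 kN

ΣM about A: T·sin20°·11.7 − 25·4.5 = 0 → T = 112.5/(11.7·0.34202) = 28.1135 ≈ 28.11 kN.
ΣF_x = 0: A_x − T·cos20° = 0 → A_x = 28.1135 × 0.939693 = 26.42 kN.
ΣF_y = 0: A_y + T·sin20° − 25 = 0 → A_y = 25 − 28.1135 × 0.34202 = 15.38 kN.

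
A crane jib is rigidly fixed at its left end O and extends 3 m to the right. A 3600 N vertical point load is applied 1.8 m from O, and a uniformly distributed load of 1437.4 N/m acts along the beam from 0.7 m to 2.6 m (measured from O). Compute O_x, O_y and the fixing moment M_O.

O_x = 0, O_y = 6331 N, M_O = 10990 N·m

Resultant of the distributed load: 1437.4 × 1.9 = 2731.06 N at 1.65 m from O.
ΣF_x = 0: O_x = 0.
ΣF_y = 0: O_y − 3600 − 1437.4·1.9 = 0 → O_y = 6331 N.
ΣM about O: M_O − 3600·1.8 − (1437.4·1.9)·1.65 = 0 → M_O = 10990 N·m.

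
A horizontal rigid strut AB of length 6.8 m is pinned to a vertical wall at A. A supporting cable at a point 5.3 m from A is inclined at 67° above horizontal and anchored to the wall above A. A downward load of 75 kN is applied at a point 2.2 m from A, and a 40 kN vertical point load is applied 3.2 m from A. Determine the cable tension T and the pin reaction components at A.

T = 60.06 kN, A_x = 23.47 kN, A_y = 59.72 kN

ΣM about A: T·sin67°·5.3 − 75·2.2 − 40·3.2 = 0 → T = 293/(5.3·0.920505) = 60.0573 ≈ 60.06 kN.
ΣF_x = 0: A_x − T·cos67° = 0 → A_x = 60.0573 × 0.390731 = 23.47 kN.
ΣF_y = 0: A_y + T·sin67° − 75 − 40 = 0 → A_y = 115 − 60.0573 × 0.920505 = 59.72 kN.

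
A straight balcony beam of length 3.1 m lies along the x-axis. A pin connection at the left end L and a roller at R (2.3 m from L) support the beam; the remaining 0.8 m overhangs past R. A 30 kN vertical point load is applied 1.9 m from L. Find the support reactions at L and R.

Moments about L: R_y·2.3 − 30·1.9 = 0 → R_y = 57/2.3 = 24.7826 ≈ 24.78 kN.
ΣF_y = 0: L_y + 24.7826 − 30 = 0 → L_y = 5.217 kN.
ΣF_x = 0: no horizontal applied forces, so L_x = 0.

L_x = 0, L_y = 5.217 kN, R_y = 24.78 kN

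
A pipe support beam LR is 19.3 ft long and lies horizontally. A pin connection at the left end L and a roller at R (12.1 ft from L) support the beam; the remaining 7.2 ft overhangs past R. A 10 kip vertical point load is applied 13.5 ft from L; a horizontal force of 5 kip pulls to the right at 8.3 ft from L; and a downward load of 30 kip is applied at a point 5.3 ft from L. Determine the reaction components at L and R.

L_x = -5.000 kip, L_y = 15.70 kip, R_y = 24.30 kip

Taking moments about L: R_y·12.1 − 10·13.5 − 30·5.3 = 0 → R_y = 294/12.1 = 24.2975 ≈ 24.30 kip.
ΣF_y = 0: L_y + 24.2975 − 10 − 30 = 0 → L_y = 15.70 kip.
ΣF_x = 0: L_x + 5 = 0 → L_x = -5.000 kip.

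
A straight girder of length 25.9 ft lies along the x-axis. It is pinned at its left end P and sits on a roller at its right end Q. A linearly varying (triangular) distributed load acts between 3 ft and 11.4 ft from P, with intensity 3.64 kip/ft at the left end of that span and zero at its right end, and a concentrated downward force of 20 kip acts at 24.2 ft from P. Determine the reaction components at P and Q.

Resultant of the triangular load: ½ × 3.64 × 8.4 = 15.288 kip, acting at 5.8 ft from P (one-third of the span from the peak).
Taking moments about P: Q_y·25.9 − (½·3.64·8.4)·5.8 − 20·24.2 = 0 → Q_y = 572.6704/25.9 = 22.1108 ≈ 22.11 kip.
ΣF_y = 0: P_y + 22.1108 − ½·3.64·8.4 − 20 = 0 → P_y = 13.18 kip.
ΣF_x = 0: no horizontal applied forces, so P_x = 0.

P_x = 0, P_y = 13.18 kip, Q_y = 22.11 kip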